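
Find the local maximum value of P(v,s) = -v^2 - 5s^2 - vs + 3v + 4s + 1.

∂P/∂v = -2v - s + 3 = 0 and ∂P/∂s = -v - 10s + 4 = 0, so (v, s) = (26/19, 5/19).
The Hessian has P_{vv} = -2, P_{ss} = -10, P_{vs} = -1, giving D = 19 > 0 with P_{vv} < 0, so the point is a local maximum.
P(26/19, 5/19) = 68/19.

68/19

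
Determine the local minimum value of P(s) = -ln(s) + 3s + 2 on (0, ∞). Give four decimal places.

4.0986

P'(s) = -1/s + 3 = 0 gives s = 1/3.
P''(s) = 1/s², which is positive for s > 0, so this is a local minimum.
P(1/3) = -1·ln(1/3) + 1 + 2 ≈ 4.0986.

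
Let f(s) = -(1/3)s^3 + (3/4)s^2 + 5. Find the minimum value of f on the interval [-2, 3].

Differentiating, f'(s) = -s^2 + (3/2)s; which vanishes at s = 0 and s = 3/2.
Compare values at every candidate in [-2, 3]: f(-2) = 32/3, f(0) = 5, f(3/2) = 89/16, f(3) = 11/4.
The minimum over the interval is 11/4, attained at s = 3.

11/4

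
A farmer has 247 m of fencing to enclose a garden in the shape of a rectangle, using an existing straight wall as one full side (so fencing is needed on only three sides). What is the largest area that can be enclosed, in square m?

61009/8

Let the sides perpendicular to the wall have length x and the parallel side y, so 2x + y = 247 and the area is A = xy = x(247 − 2x).
A'(x) = 247 − 4x = 0 gives x = 247/4, and A''(x) = −4 < 0 confirms a maximum.
Then y = 247 − 2·247/4 = 247/2 and A = 61009/8.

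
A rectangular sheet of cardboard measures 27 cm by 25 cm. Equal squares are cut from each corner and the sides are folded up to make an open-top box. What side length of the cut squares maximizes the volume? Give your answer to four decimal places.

4.3237

With cut size x, the volume is V(x) = x(27 − 2x)(25 − 2x) for 0 < x < 12.5.
V'(x) = 12x^2 − 208x + 675. Setting V'(x) = 0 gives x ≈ 4.3237 (the root in (0, 12.5)).
V''(x) = 24x − 208 is negative there, so this is the maximum; V ≈ 1297.5974.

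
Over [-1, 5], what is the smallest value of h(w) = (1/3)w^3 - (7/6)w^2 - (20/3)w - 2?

-26

The derivative is w^2 - (7/3)w - 20/3, whose only zero in [-1, 5] is w = 4.
Candidates: h(-1) = 19/6; h(4) = -26; h(5) = -137/6.
The minimum over the interval is -26, attained at w = 4.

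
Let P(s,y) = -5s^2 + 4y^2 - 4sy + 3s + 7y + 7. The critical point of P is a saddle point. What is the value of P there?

∂P/∂s = -10s - 4y + 3 = 0 and ∂P/∂y = -4s + 8y + 7 = 0, so (s, y) = (13/24, -29/48).
The Hessian has P_{ss} = -10, P_{yy} = 8, P_{sy} = -4, giving D = -96 < 0, so the point is a saddle point.
P(13/24, -29/48) = 547/96.

547/96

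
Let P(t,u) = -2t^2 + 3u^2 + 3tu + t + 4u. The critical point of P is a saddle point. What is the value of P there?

∂P/∂t = -4t + 3u + 1 = 0 and ∂P/∂u = 3t + 6u + 4 = 0, so (t, u) = (-2/11, -19/33).
The Hessian has P_{tt} = -4, P_{uu} = 6, P_{tu} = 3, giving D = -33 < 0, so the point is a saddle point.
P(-2/11, -19/33) = -41/33.

-41/33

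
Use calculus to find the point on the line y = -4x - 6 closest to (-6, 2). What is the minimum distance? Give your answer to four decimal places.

3.8806

Minimize D(x)^2 = (x + 6)^2 + (-4x - 8)^2.
d/dx[D^2] = 2(x + 6) + 2·(-4)·(-4x - 8) = 0 ⇒ x = -38/17.
Then y = 50/17 and the distance is √(256/17) ≈ 3.8806.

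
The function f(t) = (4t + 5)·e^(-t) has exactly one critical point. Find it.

By the product rule, f'(t) = (-4t - 1)·e^(-t). Since e^(-t) > 0, the only critical point is t = -1/4.
f''(-1/4) has the same sign as -4 < 0, so this is a local maximum.
f(-1/4) = (4)·e^(1/4) ≈ 5.1361.

-1/4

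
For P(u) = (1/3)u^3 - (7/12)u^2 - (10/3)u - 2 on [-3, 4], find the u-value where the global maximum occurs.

Differentiating, P'(u) = u^2 - (7/6)u - 10/3; which vanishes at u = -4/3 and u = 5/2.
Candidates: P(-3) = -25/4,  P(-4/3) = 50/81,  P(5/2) = -421/48,  P(4) = -10/3.
So the maximum is P(-4/3) = 50/81.

-4/3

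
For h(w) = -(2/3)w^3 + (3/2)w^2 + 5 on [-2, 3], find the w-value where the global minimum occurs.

The derivative is -2w^2 + 3w, which vanishes at w = 0 and w = 3/2.
Candidates: h(-2) = 49/3, h(0) = 5, h(3/2) = 49/8, h(3) = 1/2.
The minimum over the interval is 1/2, attained at w = 3.

3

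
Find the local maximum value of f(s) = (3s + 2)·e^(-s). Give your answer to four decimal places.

Differentiating with the product rule gives f'(s) = (-3s + 1)·e^(-s). Since e^(-s) > 0, the only critical point is s = 1/3.
f''(1/3) has the same sign as -3 < 0, so this is a local maximum.
f(1/3) = (3)·e^(-1/3) ≈ 2.1496.

2.1496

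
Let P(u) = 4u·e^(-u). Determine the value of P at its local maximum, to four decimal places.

1.4715

Differentiating with the product rule gives P'(u) = (-4u + 4)·e^(-u). Since e^(-u) > 0, the only critical point is u = 1.
P''(1) has the same sign as -4 < 0, so this is a local maximum.
P(1) = (4)·e^(-1) ≈ 1.4715.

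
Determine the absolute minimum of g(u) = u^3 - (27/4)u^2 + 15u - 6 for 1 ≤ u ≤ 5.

g'(u) = 3u^2 - (27/2)u + 15, which vanishes at u = 2 and u = 5/2.
Compare values at every candidate in [1, 5]: g(1) = 13/4,  g(2) = 5,  g(5/2) = 79/16,  g(5) = 101/4.
The minimum over the interval is 13/4, attained at u = 1.

13/4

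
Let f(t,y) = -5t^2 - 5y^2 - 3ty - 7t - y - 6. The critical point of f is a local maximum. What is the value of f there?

∂f/∂t = -10t - 3y - 7 = 0 and ∂f/∂y = -3t - 10y - 1 = 0, so (t, y) = (-67/91, 11/91).
The Hessian has f_{tt} = -10, f_{yy} = -10, f_{ty} = -3, giving D = 91 > 0 with f_{tt} < 0, so the point is a local maximum.
f(-67/91, 11/91) = -317/91.

-317/91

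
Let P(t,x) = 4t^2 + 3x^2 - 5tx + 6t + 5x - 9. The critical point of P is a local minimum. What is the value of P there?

∂P/∂t = 8t - 5x + 6 = 0 and ∂P/∂x = -5t + 6x + 5 = 0, so (t, x) = (-61/23, -70/23).
The Hessian has P_{tt} = 8, P_{xx} = 6, P_{tx} = -5, giving D = 23 > 0 with P_{tt} > 0, so the point is a local minimum.
P(-61/23, -70/23) = -565/23.

-565/23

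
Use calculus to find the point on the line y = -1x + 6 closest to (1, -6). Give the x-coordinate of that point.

13/2

Minimize D(x)^2 = (x - 1)^2 + (-x + 12)^2.
d/dx[D^2] = 2(x - 1) + 2·(-1)·(-x + 12) = 0 ⇒ x = 13/2.
Then y = -1/2 and the distance is √(121/2) ≈ 7.7782.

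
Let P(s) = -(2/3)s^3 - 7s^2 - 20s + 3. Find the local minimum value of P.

34/3

P'(s) = -2s^2 - 14s - 20 = 0 at s = -5, -2.
Second-derivative test with P''(s) = -4s - 14: P''(-5) = 6 > 0 ⇒ local minimum; P''(-2) = -6 < 0 ⇒ local maximum.
The local minimum is P(-5) = 34/3.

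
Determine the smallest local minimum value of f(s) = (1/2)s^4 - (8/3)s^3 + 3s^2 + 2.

-5/2

f'(s) = 2s^3 - 8s^2 + 6s = 0 at s = 0, 1, 3.
Since f''(s) = 6s^2 - 16s + 6, we get f''(0) = 6 > 0 ⇒ local minimum; f''(1) = -4 < 0 ⇒ local maximum; f''(3) = 12 > 0 ⇒ local minimum.
The smallest local minimum is f(3) = -5/2.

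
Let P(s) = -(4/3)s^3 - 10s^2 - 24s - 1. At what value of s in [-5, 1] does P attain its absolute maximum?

P'(s) = -4s^2 - 20s - 24, which vanishes at s = -3 and s = -2.
Candidates: P(-5) = 107/3, P(-3) = 17, P(-2) = 53/3, P(1) = -109/3.
Hence the absolute maximum is 107/3 at s = -5.

-5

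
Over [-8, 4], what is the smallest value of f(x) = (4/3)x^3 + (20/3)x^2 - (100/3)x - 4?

The derivative is 4x^2 + (40/3)x - 100/3, which vanishes at x = -5 and x = 5/3.
Candidates: f(-8) = 20/3,  f(-5) = 488/3,  f(5/3) = -2824/81,  f(4) = 164/3.
So the minimum is f(5/3) = -2824/81.

-2824/81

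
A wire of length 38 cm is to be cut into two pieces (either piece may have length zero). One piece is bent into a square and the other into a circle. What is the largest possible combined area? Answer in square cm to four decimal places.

114.9099

Let x be the length used for the square. Square side x/4; circle radius (38−x)/(2π).
A(x) = (x/4)² + π·((38−x)/(2π))² = x²/16 + (38−x)²/(4π) for 0 ≤ x ≤ 38. A'(x) = x/8 − (38−x)/(2π) = 0 gives x = 4·38/(π+4) ≈ 21.2838.
A'' > 0, so the interior critical point is a minimum; the maximum is at an endpoint. A(0) = 114.9099 and A(38) = 90.2500, so the largest area is 114.9099.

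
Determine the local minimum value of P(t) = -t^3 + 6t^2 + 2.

2

Critical points: P'(t) = -3t^2 + 12t vanishes at t = 0, 4.
Second-derivative test with P''(t) = -6t + 12: P''(0) = 12 > 0 ⇒ local minimum; P''(4) = -12 < 0 ⇒ local maximum.
So the local minimum value is P(0) = 2.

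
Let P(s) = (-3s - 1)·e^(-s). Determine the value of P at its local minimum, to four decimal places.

-1.5403

By the product rule, P'(s) = (3s - 2)·e^(-s). Since e^(-s) > 0, the only critical point is s = 2/3.
P''(2/3) has the same sign as 3 > 0, so this is a local minimum.
P(2/3) = (-3)·e^(-2/3) ≈ -1.5403.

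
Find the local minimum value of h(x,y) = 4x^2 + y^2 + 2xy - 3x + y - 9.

∂h/∂x = 8x + 2y - 3 = 0 and ∂h/∂y = 2x + 2y + 1 = 0, so (x, y) = (2/3, -7/6).
The Hessian has h_{xx} = 8, h_{yy} = 2, h_{xy} = 2, giving D = 12 > 0 with h_{xx} > 0, so the point is a local minimum.
h(2/3, -7/6) = -127/12.

-127/12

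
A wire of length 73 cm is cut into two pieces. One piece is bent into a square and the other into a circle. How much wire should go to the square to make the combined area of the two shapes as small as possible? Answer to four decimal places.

40.8872

Let x be the length used for the square. Square side x/4; circle radius (73−x)/(2π).
A(x) = (x/4)² + π·((73−x)/(2π))² = x²/16 + (73−x)²/(4π) for 0 ≤ x ≤ 73. A'(x) = x/8 − (73−x)/(2π) = 0 gives x = 4·73/(π+4) ≈ 40.8872.
A'' = 1/8 + 1/(2π) > 0, so this gives the minimum combined area; x ≈ 40.8872 cm to the square.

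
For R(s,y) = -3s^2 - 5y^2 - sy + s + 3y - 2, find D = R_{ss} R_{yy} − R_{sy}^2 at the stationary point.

∂R/∂s = -6s - y + 1 = 0 and ∂R/∂y = -s - 10y + 3 = 0, so (s, y) = (7/59, 17/59).
The Hessian has R_{ss} = -6, R_{yy} = -10, R_{sy} = -1, giving D = 59 > 0 with R_{ss} < 0, so the point is a local maximum.
D = (-6)·(-10) − (-1)^2 = 59.

59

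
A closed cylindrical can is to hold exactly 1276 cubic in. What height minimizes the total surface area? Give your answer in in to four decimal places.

11.7558

With radius r and height h, πr²h = 1276 so h = 1276/(πr²), and S(r) = 2πr² + 2πrh = 2πr² + 2·1276/r.
S'(r) = 4πr − 2·1276/r² = 0 ⇒ r³ = 1276/(2π), so r ≈ 5.8779 and h = 2r ≈ 11.7558.
S''(r) = 4π + 4·1276/r³ > 0, so this is the minimum; S ≈ 651.2509.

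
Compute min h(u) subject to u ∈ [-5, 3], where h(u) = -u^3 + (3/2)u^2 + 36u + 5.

-125/2

Differentiating, h'(u) = -3u^2 + 3u + 36; whose only zero in [-5, 3] is u = -3.
Compare values at every candidate in [-5, 3]: h(-5) = -25/2,  h(-3) = -125/2,  h(3) = 199/2.
The minimum over the interval is -125/2, attained at u = -3.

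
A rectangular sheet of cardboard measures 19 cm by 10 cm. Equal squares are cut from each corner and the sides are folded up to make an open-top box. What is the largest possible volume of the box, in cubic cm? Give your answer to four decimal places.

180.2675

With cut size x, the volume is V(x) = x(19 − 2x)(10 − 2x) for 0 < x < 5.
V'(x) = 12x^2 − 116x + 190. Setting V'(x) = 0 gives x ≈ 2.0897 (the root in (0, 5)).
V''(x) = 24x − 116 is negative there, so this is the maximum; V ≈ 180.2675.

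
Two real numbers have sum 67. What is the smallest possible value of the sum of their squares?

With a + b = 67, a^2 + b^2 = a^2 + (67 − a)^2.
The derivative 2a − 2(67 − a) = 4a − 134 vanishes at a = 67/2; second derivative 4 > 0, a minimum.
The minimum is 2·(67/2)^2 = 4489/2.

4489/2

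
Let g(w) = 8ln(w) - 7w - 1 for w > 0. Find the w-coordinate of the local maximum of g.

g'(w) = 8/w − 7 = 0 gives w = 8/7.
g''(w) = -8/w², which is negative for w > 0, so this is a local maximum.
g(8/7) = 8·ln(8/7) - 8 - 1 ≈ -7.9317.

8/7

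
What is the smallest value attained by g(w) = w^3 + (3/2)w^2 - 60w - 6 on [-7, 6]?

Differentiating, g'(w) = 3w^2 + 3w - 60; which vanishes at w = -5 and w = 4.
Evaluating at the critical points and endpoints: g(-7) = 289/2, g(-5) = 413/2, g(4) = -158, g(6) = -96.
The minimum over the interval is -158, attained at w = 4.

-158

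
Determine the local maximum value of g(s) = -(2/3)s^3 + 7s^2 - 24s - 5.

g'(s) = -2s^2 + 14s - 24. Setting g'(s) = 0 gives s ∈ {3, 4}.
g''(s) = -4s + 14. g''(3) = 2 > 0 ⇒ local minimum; g''(4) = -2 < 0 ⇒ local maximum.
So the local maximum value is g(4) = -95/3.

-95/3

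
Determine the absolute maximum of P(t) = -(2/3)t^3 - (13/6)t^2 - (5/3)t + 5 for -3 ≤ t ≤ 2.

17/2

Differentiating, P'(t) = -2t^2 - (13/3)t - 5/3; which vanishes at t = -5/3 and t = -1/2.
Compare values at every candidate in [-3, 2]: P(-3) = 17/2; P(-5/3) = 785/162; P(-1/2) = 43/8; P(2) = -37/3.
Hence the absolute maximum is 17/2 at t = -3.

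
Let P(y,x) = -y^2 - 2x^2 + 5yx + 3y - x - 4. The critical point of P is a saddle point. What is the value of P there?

∂P/∂y = -2y + 5x + 3 = 0 and ∂P/∂x = 5y - 4x - 1 = 0, so (y, x) = (-7/17, -13/17).
The Hessian has P_{yy} = -2, P_{xx} = -4, P_{yx} = 5, giving D = -17 < 0, so the point is a saddle point.
P(-7/17, -13/17) = -72/17.

-72/17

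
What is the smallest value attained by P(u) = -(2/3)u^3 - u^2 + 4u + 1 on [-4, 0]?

Differentiating, P'(u) = -2u^2 - 2u + 4; whose only zero in [-4, 0] is u = -2.
Compare values at every candidate in [-4, 0]: P(-4) = 35/3,  P(-2) = -17/3,  P(0) = 1.
Hence the absolute minimum is -17/3 at u = -2.

-17/3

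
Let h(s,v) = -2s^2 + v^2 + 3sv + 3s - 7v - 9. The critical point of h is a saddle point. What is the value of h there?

∂h/∂s = -4s + 3v + 3 = 0 and ∂h/∂v = 3s + 2v - 7 = 0, so (s, v) = (27/17, 19/17).
The Hessian has h_{ss} = -4, h_{vv} = 2, h_{sv} = 3, giving D = -17 < 0, so the point is a saddle point.
h(27/17, 19/17) = -179/17.

-179/17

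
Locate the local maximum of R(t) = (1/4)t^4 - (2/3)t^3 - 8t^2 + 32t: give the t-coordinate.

2

R'(t) = t^3 - 2t^2 - 16t + 32. Setting R'(t) = 0 gives t ∈ {-4, 2, 4}.
R''(t) = 3t^2 - 4t - 16. R''(-4) = 48 > 0 ⇒ local minimum; R''(2) = -12 < 0 ⇒ local maximum; R''(4) = 16 > 0 ⇒ local minimum.
Thus R has its local maximum at t = 2, with value 92/3.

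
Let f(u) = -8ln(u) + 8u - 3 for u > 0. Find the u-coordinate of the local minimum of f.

1

f'(u) = -8/u + 8 = 0 gives u = 1.
f''(u) = 8/u², which is positive for u > 0, so this is a local minimum.
f(1) = -8·ln(1) + 8 - 3 ≈ 5.0000.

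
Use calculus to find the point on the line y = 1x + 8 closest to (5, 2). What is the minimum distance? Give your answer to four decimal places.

Minimize D(x)^2 = (x - 5)^2 + (x + 6)^2.
d/dx[D^2] = 2(x - 5) + 2·1·(x + 6) = 0 ⇒ x = -1/2.
Then y = 15/2 and the distance is √(121/2) ≈ 7.7782.

7.7782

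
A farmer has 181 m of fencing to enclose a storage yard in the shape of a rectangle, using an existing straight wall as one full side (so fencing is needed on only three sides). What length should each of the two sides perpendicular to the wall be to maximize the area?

Let the sides perpendicular to the wall have length x and the parallel side y, so 2x + y = 181 and the area is A = xy = x(181 − 2x).
A'(x) = 181 − 4x = 0 gives x = 181/4, and A''(x) = −4 < 0 confirms a maximum.
Then y = 181 − 2·181/4 = 181/2 and A = 32761/8.

181/4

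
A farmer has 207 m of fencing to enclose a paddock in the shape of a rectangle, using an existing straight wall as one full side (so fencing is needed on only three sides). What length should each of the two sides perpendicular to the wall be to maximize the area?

Let the sides perpendicular to the wall have length x and the parallel side y, so 2x + y = 207 and the area is A = xy = x(207 − 2x).
A'(x) = 207 − 4x = 0 gives x = 207/4, and A''(x) = −4 < 0 confirms a maximum.
Then y = 207 − 2·207/4 = 207/2 and A = 42849/8.

207/4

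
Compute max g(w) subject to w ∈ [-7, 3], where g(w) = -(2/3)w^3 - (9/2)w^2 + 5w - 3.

The derivative is -2w^2 - 9w + 5, which vanishes at w = -5 and w = 1/2.
Evaluating at the critical points and endpoints: g(-7) = -179/6,  g(-5) = -343/6,  g(1/2) = -41/24,  g(3) = -93/2.
So the maximum is g(1/2) = -41/24.

-41/24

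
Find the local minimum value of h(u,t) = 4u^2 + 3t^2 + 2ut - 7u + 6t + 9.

21/44

∂h/∂u = 8u + 2t - 7 = 0 and ∂h/∂t = 2u + 6t + 6 = 0, so (u, t) = (27/22, -31/22).
The Hessian has h_{uu} = 8, h_{tt} = 6, h_{ut} = 2, giving D = 44 > 0 with h_{uu} > 0, so the point is a local minimum.
h(27/22, -31/22) = 21/44.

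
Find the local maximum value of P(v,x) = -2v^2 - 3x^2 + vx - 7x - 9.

∂P/∂v = -4v + x = 0 and ∂P/∂x = v - 6x - 7 = 0, so (v, x) = (-7/23, -28/23).
The Hessian has P_{vv} = -4, P_{xx} = -6, P_{vx} = 1, giving D = 23 > 0 with P_{vv} < 0, so the point is a local maximum.
P(-7/23, -28/23) = -109/23.

-109/23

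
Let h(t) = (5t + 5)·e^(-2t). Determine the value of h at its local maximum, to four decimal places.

h'(t) = 5·e^(-2t) + (5t + 5)·(-2)·e^(-2t) = (-10t - 5)·e^(-2t). Since e^(-2t) > 0, the only critical point is t = -1/2.
h''(-1/2) has the same sign as -10 < 0, so this is a local maximum.
h(-1/2) = (5/2)·e^(1) ≈ 6.7957.

6.7957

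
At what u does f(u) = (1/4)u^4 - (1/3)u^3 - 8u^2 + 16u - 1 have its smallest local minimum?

f'(u) = u^3 - u^2 - 16u + 16 = 0 at u = -4, 1, 4.
Second-derivative test with f''(u) = 3u^2 - 2u - 16: f''(-4) = 40 > 0 ⇒ local minimum; f''(1) = -15 < 0 ⇒ local maximum; f''(4) = 24 > 0 ⇒ local minimum.
So the smallest local minimum value is f(-4) = -323/3.

-4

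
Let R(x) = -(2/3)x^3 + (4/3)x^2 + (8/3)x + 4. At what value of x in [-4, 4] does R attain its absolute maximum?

The derivative is -2x^2 + (8/3)x + 8/3, which vanishes at x = -2/3 and x = 2.
Candidates: R(-4) = 172/3; R(-2/3) = 244/81; R(2) = 28/3; R(4) = -20/3.
So the maximum is R(-4) = 172/3.

-4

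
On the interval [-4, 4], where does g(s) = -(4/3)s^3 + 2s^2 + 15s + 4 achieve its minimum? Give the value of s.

g'(s) = -4s^2 + 4s + 15, which vanishes at s = -3/2 and s = 5/2.
Evaluating at the critical points and endpoints: g(-4) = 184/3, g(-3/2) = -19/2, g(5/2) = 199/6, g(4) = 32/3.
Hence the absolute minimum is -19/2 at s = -3/2.

-3/2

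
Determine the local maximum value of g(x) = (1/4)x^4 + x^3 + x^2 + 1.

5/4

Critical points: g'(x) = x^3 + 3x^2 + 2x vanishes at x = -2, -1, 0.
Second-derivative test with g''(x) = 3x^2 + 6x + 2: g''(-2) = 2 > 0 ⇒ local minimum; g''(-1) = -1 < 0 ⇒ local maximum; g''(0) = 2 > 0 ⇒ local minimum.
So the local maximum value is g(-1) = 5/4.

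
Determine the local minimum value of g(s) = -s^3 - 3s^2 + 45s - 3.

g'(s) = -3s^2 - 6s + 45 = 0 at s = -5, 3.
Second-derivative test with g''(s) = -6s - 6: g''(-5) = 24 > 0 ⇒ local minimum; g''(3) = -24 < 0 ⇒ local maximum.
The local minimum is g(-5) = -178.

-178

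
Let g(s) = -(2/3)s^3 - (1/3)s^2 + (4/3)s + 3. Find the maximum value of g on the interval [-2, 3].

13/3

The derivative is -2s^2 - (2/3)s + 4/3, which vanishes at s = -1 and s = 2/3.
Evaluating at the critical points and endpoints: g(-2) = 13/3; g(-1) = 2; g(2/3) = 287/81; g(3) = -14.
So the maximum is g(-2) = 13/3.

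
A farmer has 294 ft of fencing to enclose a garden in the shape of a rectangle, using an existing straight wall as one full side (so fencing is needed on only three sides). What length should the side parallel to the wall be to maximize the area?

147

Let the sides perpendicular to the wall have length x and the parallel side y, so 2x + y = 294 and the area is A = xy = x(294 − 2x).
A'(x) = 294 − 4x = 0 gives x = 147/2, and A''(x) = −4 < 0 confirms a maximum.
Then y = 294 − 2·147/2 = 147 and A = 21609/2.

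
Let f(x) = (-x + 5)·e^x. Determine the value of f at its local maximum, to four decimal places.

Differentiating with the product rule gives f'(x) = (-x + 4)·e^x. Since e^x > 0, the only critical point is x = 4.
f''(4) has the same sign as -1 < 0, so this is a local maximum.
f(4) = (1)·e^(4) ≈ 54.5982.

54.5982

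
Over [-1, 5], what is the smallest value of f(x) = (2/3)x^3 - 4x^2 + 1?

-61/3

The derivative is 2x^2 - 8x, which vanishes at x = 0 and x = 4.
Candidates: f(-1) = -11/3; f(0) = 1; f(4) = -61/3; f(5) = -47/3.
The minimum over the interval is -61/3, attained at x = 4.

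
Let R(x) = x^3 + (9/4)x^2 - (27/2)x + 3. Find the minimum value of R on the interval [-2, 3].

The derivative is 3x^2 + (9/2)x - 27/2, whose only zero in [-2, 3] is x = 3/2.
Candidates: R(-2) = 31,  R(3/2) = -141/16,  R(3) = 39/4.
The minimum over the interval is -141/16, attained at x = 3/2.

-141/16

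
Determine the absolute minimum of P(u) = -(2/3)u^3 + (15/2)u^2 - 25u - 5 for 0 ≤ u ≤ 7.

Differentiating, P'(u) = -2u^2 + 15u - 25; which vanishes at u = 5/2 and u = 5.
Candidates: P(0) = -5,  P(5/2) = -745/24,  P(5) = -155/6,  P(7) = -247/6.
So the minimum is P(7) = -247/6.

-247/6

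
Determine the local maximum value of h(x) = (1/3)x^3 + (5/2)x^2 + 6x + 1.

Critical points: h'(x) = x^2 + 5x + 6 vanishes at x = -3, -2.
Since h''(x) = 2x + 5, we get h''(-3) = -1 < 0 ⇒ local maximum; h''(-2) = 1 > 0 ⇒ local minimum.
So the local maximum value is h(-3) = -7/2.

-7/2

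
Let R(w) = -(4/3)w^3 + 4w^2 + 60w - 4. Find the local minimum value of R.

R'(w) = -4w^2 + 8w + 60. Setting R'(w) = 0 gives w ∈ {-3, 5}.
R''(w) = -8w + 8. R''(-3) = 32 > 0 ⇒ local minimum; R''(5) = -32 < 0 ⇒ local maximum.
So the local minimum value is R(-3) = -112.

-112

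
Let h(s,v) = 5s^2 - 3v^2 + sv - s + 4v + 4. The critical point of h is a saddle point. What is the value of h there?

325/61

∂h/∂s = 10s + v - 1 = 0 and ∂h/∂v = s - 6v + 4 = 0, so (s, v) = (2/61, 41/61).
The Hessian has h_{ss} = 10, h_{vv} = -6, h_{sv} = 1, giving D = -61 < 0, so the point is a saddle point.
h(2/61, 41/61) = 325/61.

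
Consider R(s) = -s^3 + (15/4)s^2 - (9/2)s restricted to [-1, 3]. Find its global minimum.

R'(s) = -3s^2 + (15/2)s - 9/2, which vanishes at s = 1 and s = 3/2.
Candidates: R(-1) = 37/4; R(1) = -7/4; R(3/2) = -27/16; R(3) = -27/4.
So the minimum is R(3) = -27/4.

-27/4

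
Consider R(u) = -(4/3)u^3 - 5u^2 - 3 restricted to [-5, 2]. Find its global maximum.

116/3

R'(u) = -4u^2 - 10u, which vanishes at u = -5/2 and u = 0.
Evaluating at the critical points and endpoints: R(-5) = 116/3; R(-5/2) = -161/12; R(0) = -3; R(2) = -101/3.
Hence the absolute maximum is 116/3 at u = -5.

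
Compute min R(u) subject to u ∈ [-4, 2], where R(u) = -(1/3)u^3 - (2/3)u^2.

The derivative is -u^2 - (4/3)u, which vanishes at u = -4/3 and u = 0.
Compare values at every candidate in [-4, 2]: R(-4) = 32/3; R(-4/3) = -32/81; R(0) = 0; R(2) = -16/3.
So the minimum is R(2) = -16/3.

-16/3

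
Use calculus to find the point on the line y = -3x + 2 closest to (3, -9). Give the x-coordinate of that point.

Minimize D(x)^2 = (x - 3)^2 + (-3x + 11)^2.
d/dx[D^2] = 2(x - 3) + 2·(-3)·(-3x + 11) = 0 ⇒ x = 18/5.
Then y = -44/5 and the distance is √(2/5) ≈ 0.6325.

18/5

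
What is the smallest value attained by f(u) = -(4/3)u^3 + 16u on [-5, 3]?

Differentiating, f'(u) = -4u^2 + 16; which vanishes at u = -2 and u = 2.
Candidates: f(-5) = 260/3; f(-2) = -64/3; f(2) = 64/3; f(3) = 12.
Hence the absolute minimum is -64/3 at u = -2.

-64/3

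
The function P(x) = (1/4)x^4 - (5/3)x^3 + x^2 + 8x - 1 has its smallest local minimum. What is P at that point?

P'(x) = x^3 - 5x^2 + 2x + 8. Setting P'(x) = 0 gives x ∈ {-1, 2, 4}.
Since P''(x) = 3x^2 - 10x + 2, we get P''(-1) = 15 > 0 ⇒ local minimum; P''(2) = -6 < 0 ⇒ local maximum; P''(4) = 10 > 0 ⇒ local minimum.
So the smallest local minimum value is P(-1) = -73/12.

-73/12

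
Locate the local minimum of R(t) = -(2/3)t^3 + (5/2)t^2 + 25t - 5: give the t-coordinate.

-5/2

R'(t) = -2t^2 + 5t + 25 = 0 at t = -5/2, 5.
R''(t) = -4t + 5. R''(-5/2) = 15 > 0 ⇒ local minimum; R''(5) = -15 < 0 ⇒ local maximum.
The local minimum is R(-5/2) = -995/24.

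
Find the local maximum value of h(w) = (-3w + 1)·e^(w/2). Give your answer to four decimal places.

By the product rule, h'(w) = (-(3/2)w - 5/2)·e^(w/2). Since e^(w/2) > 0, the only critical point is w = -5/3.
h''(-5/3) has the same sign as -3/2 < 0, so this is a local maximum.
h(-5/3) = (6)·e^(-5/6) ≈ 2.6076.

2.6076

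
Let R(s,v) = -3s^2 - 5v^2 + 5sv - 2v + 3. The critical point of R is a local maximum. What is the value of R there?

117/35

∂R/∂s = -6s + 5v = 0 and ∂R/∂v = 5s - 10v - 2 = 0, so (s, v) = (-2/7, -12/35).
The Hessian has R_{ss} = -6, R_{vv} = -10, R_{sv} = 5, giving D = 35 > 0 with R_{ss} < 0, so the point is a local maximum.
R(-2/7, -12/35) = 117/35.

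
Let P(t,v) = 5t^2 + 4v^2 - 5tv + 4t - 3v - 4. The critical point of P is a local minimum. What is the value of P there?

∂P/∂t = 10t - 5v + 4 = 0 and ∂P/∂v = -5t + 8v - 3 = 0, so (t, v) = (-17/55, 2/11).
The Hessian has P_{tt} = 10, P_{vv} = 8, P_{tv} = -5, giving D = 55 > 0 with P_{tt} > 0, so the point is a local minimum.
P(-17/55, 2/11) = -269/55.

-269/55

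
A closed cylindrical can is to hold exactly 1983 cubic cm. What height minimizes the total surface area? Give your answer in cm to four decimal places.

13.6169

With radius r and height h, πr²h = 1983 so h = 1983/(πr²), and S(r) = 2πr² + 2πrh = 2πr² + 2·1983/r.
S'(r) = 4πr − 2·1983/r² = 0 ⇒ r³ = 1983/(2π), so r ≈ 6.8084 and h = 2r ≈ 13.6169.
S''(r) = 4π + 4·1983/r³ > 0, so this is the minimum; S ≈ 873.7684.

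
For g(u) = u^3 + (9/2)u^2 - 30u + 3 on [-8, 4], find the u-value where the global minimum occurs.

2

The derivative is 3u^2 + 9u - 30, which vanishes at u = -5 and u = 2.
Compare values at every candidate in [-8, 4]: g(-8) = 19; g(-5) = 281/2; g(2) = -31; g(4) = 19.
Hence the absolute minimum is -31 at u = 2.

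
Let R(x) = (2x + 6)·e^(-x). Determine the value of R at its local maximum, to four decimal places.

14.7781

By the product rule, R'(x) = (-2x - 4)·e^(-x). Since e^(-x) > 0, the only critical point is x = -2.
R''(-2) has the same sign as -2 < 0, so this is a local maximum.
R(-2) = (2)·e^(2) ≈ 14.7781.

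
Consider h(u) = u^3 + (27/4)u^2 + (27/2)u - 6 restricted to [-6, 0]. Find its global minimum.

The derivative is 3u^2 + (27/2)u + 27/2, which vanishes at u = -3 and u = -3/2.
Compare values at every candidate in [-6, 0]: h(-6) = -60; h(-3) = -51/4; h(-3/2) = -231/16; h(0) = -6.
The minimum over the interval is -60, attained at u = -6.

-60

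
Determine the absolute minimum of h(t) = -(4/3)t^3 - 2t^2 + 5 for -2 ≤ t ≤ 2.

-41/3

The derivative is -4t^2 - 4t, which vanishes at t = -1 and t = 0.
Evaluating at the critical points and endpoints: h(-2) = 23/3,  h(-1) = 13/3,  h(0) = 5,  h(2) = -41/3.
The minimum over the interval is -41/3, attained at t = 2.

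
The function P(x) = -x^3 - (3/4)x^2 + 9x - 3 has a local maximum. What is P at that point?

87/16

P'(x) = -3x^2 - (3/2)x + 9. Setting P'(x) = 0 gives x ∈ {-2, 3/2}.
Second-derivative test with P''(x) = -6x - 3/2: P''(-2) = 21/2 > 0 ⇒ local minimum; P''(3/2) = -21/2 < 0 ⇒ local maximum.
The local maximum is P(3/2) = 87/16.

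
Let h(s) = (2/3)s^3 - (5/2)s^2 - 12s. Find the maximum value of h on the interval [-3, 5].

81/8

Differentiating, h'(s) = 2s^2 - 5s - 12; which vanishes at s = -3/2 and s = 4.
Compare values at every candidate in [-3, 5]: h(-3) = -9/2, h(-3/2) = 81/8, h(4) = -136/3, h(5) = -235/6.
Hence the absolute maximum is 81/8 at s = -3/2.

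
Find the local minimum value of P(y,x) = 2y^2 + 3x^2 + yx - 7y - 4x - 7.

∂P/∂y = 4y + x - 7 = 0 and ∂P/∂x = y + 6x - 4 = 0, so (y, x) = (38/23, 9/23).
The Hessian has P_{yy} = 4, P_{xx} = 6, P_{yx} = 1, giving D = 23 > 0 with P_{yy} > 0, so the point is a local minimum.
P(38/23, 9/23) = -312/23.

-312/23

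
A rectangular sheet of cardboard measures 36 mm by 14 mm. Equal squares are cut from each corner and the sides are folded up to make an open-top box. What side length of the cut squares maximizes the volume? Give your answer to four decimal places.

With cut size x, the volume is V(x) = x(36 − 2x)(14 − 2x) for 0 < x < 7.
V'(x) = 12x^2 − 200x + 504. Setting V'(x) = 0 gives x ≈ 3.0946 (the root in (0, 7)).
V''(x) = 24x − 200 is negative there, so this is the maximum; V ≈ 720.5658.

3.0946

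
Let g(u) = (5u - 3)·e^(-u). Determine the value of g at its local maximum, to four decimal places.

1.0095

g'(u) = 5·e^(-u) + (5u - 3)·(-1)·e^(-u) = (-5u + 8)·e^(-u). Since e^(-u) > 0, the only critical point is u = 8/5.
g''(8/5) has the same sign as -5 < 0, so this is a local maximum.
g(8/5) = (5)·e^(-8/5) ≈ 1.0095.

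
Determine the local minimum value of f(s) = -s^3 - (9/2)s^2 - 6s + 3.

f'(s) = -3s^2 - 9s - 6 = 0 at s = -2, -1.
f''(s) = -6s - 9. f''(-2) = 3 > 0 ⇒ local minimum; f''(-1) = -3 < 0 ⇒ local maximum.
So the local minimum value is f(-2) = 5.

5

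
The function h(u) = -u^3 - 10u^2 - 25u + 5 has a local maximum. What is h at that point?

Critical points: h'(u) = -3u^2 - 20u - 25 vanishes at u = -5, -5/3.
Second-derivative test with h''(u) = -6u - 20: h''(-5) = 10 > 0 ⇒ local minimum; h''(-5/3) = -10 < 0 ⇒ local maximum.
The local maximum is h(-5/3) = 635/27.

635/27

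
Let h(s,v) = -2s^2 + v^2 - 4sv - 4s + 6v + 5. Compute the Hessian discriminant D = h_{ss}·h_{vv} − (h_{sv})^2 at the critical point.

-24

∂h/∂s = -4s - 4v - 4 = 0 and ∂h/∂v = -4s + 2v + 6 = 0, so (s, v) = (2/3, -5/3).
The Hessian has h_{ss} = -4, h_{vv} = 2, h_{sv} = -4, giving D = -24 < 0, so the point is a saddle point.
D = (-4)·(2) − (-4)^2 = -24.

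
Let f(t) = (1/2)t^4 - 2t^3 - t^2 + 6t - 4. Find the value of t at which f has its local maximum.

f'(t) = 2t^3 - 6t^2 - 2t + 6. Setting f'(t) = 0 gives t ∈ {-1, 1, 3}.
f''(t) = 6t^2 - 12t - 2. f''(-1) = 16 > 0 ⇒ local minimum; f''(1) = -8 < 0 ⇒ local maximum; f''(3) = 16 > 0 ⇒ local minimum.
So the local maximum value is f(1) = -1/2.

1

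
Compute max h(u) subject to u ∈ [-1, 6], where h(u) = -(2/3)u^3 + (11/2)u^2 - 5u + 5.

205/6

The derivative is -2u^2 + 11u - 5, which vanishes at u = 1/2 and u = 5.
Evaluating at the critical points and endpoints: h(-1) = 97/6; h(1/2) = 91/24; h(5) = 205/6; h(6) = 29.
The maximum over the interval is 205/6, attained at u = 5.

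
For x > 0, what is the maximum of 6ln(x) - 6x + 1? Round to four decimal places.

h'(x) = 6/x − 6 = 0 gives x = 1.
h''(x) = -6/x², which is negative for x > 0, so this is a local maximum.
h(1) = 6·ln(1) - 6 + 1 ≈ -5.0000.

-5.0000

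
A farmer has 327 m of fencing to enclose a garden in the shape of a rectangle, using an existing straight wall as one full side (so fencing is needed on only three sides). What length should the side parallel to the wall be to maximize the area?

327/2

Let the sides perpendicular to the wall have length x and the parallel side y, so 2x + y = 327 and the area is A = xy = x(327 − 2x).
A'(x) = 327 − 4x = 0 gives x = 327/4, and A''(x) = −4 < 0 confirms a maximum.
Then y = 327 − 2·327/4 = 327/2 and A = 106929/8.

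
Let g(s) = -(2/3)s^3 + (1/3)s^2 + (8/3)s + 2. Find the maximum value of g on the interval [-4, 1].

118/3

g'(s) = -2s^2 + (2/3)s + 8/3, whose only zero in [-4, 1] is s = -1.
Compare values at every candidate in [-4, 1]: g(-4) = 118/3, g(-1) = 1/3, g(1) = 13/3.
Hence the absolute maximum is 118/3 at s = -4.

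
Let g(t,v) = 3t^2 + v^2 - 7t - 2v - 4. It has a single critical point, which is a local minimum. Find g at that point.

-109/12

∂g/∂t = 6t - 7 = 0 and ∂g/∂v = 2v - 2 = 0, so (t, v) = (7/6, 1).
The Hessian has g_{tt} = 6, g_{vv} = 2, g_{tv} = 0, giving D = 12 > 0 with g_{tt} > 0, so the point is a local minimum.
g(7/6, 1) = -109/12.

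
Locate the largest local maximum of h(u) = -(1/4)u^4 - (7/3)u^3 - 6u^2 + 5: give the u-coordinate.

h'(u) = -u^3 - 7u^2 - 12u. Setting h'(u) = 0 gives u ∈ {-4, -3, 0}.
h''(u) = -3u^2 - 14u - 12. h''(-4) = -4 < 0 ⇒ local maximum; h''(-3) = 3 > 0 ⇒ local minimum; h''(0) = -12 < 0 ⇒ local maximum.
Thus h has its largest local maximum at u = 0, with value 5.

0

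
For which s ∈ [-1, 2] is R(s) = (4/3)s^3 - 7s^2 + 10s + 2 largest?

1

The derivative is 4s^2 - 14s + 10, whose only zero in [-1, 2] is s = 1.
Evaluating at the critical points and endpoints: R(-1) = -49/3; R(1) = 19/3; R(2) = 14/3.
So the maximum is R(1) = 19/3.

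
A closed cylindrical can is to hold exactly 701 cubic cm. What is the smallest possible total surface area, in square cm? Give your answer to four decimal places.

436.8442

With radius r and height h, πr²h = 701 so h = 701/(πr²), and S(r) = 2πr² + 2πrh = 2πr² + 2·701/r.
S'(r) = 4πr − 2·701/r² = 0 ⇒ r³ = 701/(2π), so r ≈ 4.8141 and h = 2r ≈ 9.6281.
S''(r) = 4π + 4·701/r³ > 0, so this is the minimum; S ≈ 436.8442.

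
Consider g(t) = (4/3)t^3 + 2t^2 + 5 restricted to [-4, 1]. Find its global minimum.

-145/3

The derivative is 4t^2 + 4t, which vanishes at t = -1 and t = 0.
Evaluating at the critical points and endpoints: g(-4) = -145/3, g(-1) = 17/3, g(0) = 5, g(1) = 25/3.
Hence the absolute minimum is -145/3 at t = -4.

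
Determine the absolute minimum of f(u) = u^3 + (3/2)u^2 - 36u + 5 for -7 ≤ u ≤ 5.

-125/2

Differentiating, f'(u) = 3u^2 + 3u - 36; which vanishes at u = -4 and u = 3.
Evaluating at the critical points and endpoints: f(-7) = -25/2, f(-4) = 109, f(3) = -125/2, f(5) = -25/2.
The minimum over the interval is -125/2, attained at u = 3.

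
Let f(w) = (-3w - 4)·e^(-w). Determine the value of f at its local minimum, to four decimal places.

-4.1868

By the product rule, f'(w) = (3w + 1)·e^(-w). Since e^(-w) > 0, the only critical point is w = -1/3.
f''(-1/3) has the same sign as 3 > 0, so this is a local minimum.
f(-1/3) = (-3)·e^(1/3) ≈ -4.1868.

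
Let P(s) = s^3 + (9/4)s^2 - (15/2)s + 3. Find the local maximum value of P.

Critical points: P'(s) = 3s^2 + (9/2)s - 15/2 vanishes at s = -5/2, 1.
Since P''(s) = 6s + 9/2, we get P''(-5/2) = -21/2 < 0 ⇒ local maximum; P''(1) = 21/2 > 0 ⇒ local minimum.
Thus P has its local maximum at s = -5/2, with value 323/16.

323/16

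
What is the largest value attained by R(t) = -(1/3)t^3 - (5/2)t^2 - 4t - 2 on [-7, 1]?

107/6

The derivative is -t^2 - 5t - 4, which vanishes at t = -4 and t = -1.
Candidates: R(-7) = 107/6, R(-4) = -14/3, R(-1) = -1/6, R(1) = -53/6.
So the maximum is R(-7) = 107/6.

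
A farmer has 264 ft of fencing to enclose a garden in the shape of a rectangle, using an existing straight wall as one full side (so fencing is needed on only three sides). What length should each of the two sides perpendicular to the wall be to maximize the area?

Let the sides perpendicular to the wall have length x and the parallel side y, so 2x + y = 264 and the area is A = xy = x(264 − 2x).
A'(x) = 264 − 4x = 0 gives x = 66, and A''(x) = −4 < 0 confirms a maximum.
Then y = 264 − 2·66 = 132 and A = 8712.

66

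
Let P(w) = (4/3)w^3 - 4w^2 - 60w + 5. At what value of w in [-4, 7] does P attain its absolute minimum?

5

The derivative is 4w^2 - 8w - 60, which vanishes at w = -3 and w = 5.
Evaluating at the critical points and endpoints: P(-4) = 287/3, P(-3) = 113, P(5) = -685/3, P(7) = -461/3.
Hence the absolute minimum is -685/3 at w = 5.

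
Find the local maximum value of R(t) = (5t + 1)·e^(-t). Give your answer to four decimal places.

2.2466

Differentiating with the product rule gives R'(t) = (-5t + 4)·e^(-t). Since e^(-t) > 0, the only critical point is t = 4/5.
R''(4/5) has the same sign as -5 < 0, so this is a local maximum.
R(4/5) = (5)·e^(-4/5) ≈ 2.2466.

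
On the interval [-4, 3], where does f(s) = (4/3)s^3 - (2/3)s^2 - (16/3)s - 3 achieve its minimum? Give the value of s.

-4

The derivative is 4s^2 - (4/3)s - 16/3, which vanishes at s = -1 and s = 4/3.
Evaluating at the critical points and endpoints: f(-4) = -233/3,  f(-1) = 1/3,  f(4/3) = -659/81,  f(3) = 11.
The minimum over the interval is -233/3, attained at s = -4.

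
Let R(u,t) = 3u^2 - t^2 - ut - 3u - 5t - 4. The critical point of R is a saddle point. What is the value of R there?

29/13

∂R/∂u = 6u - t - 3 = 0 and ∂R/∂t = -u - 2t - 5 = 0, so (u, t) = (1/13, -33/13).
The Hessian has R_{uu} = 6, R_{tt} = -2, R_{ut} = -1, giving D = -13 < 0, so the point is a saddle point.
R(1/13, -33/13) = 29/13.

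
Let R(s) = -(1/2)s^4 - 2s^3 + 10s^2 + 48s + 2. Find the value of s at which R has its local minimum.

Critical points: R'(s) = -2s^3 - 6s^2 + 20s + 48 vanishes at s = -4, -2, 3.
Second-derivative test with R''(s) = -6s^2 - 12s + 20: R''(-4) = -28 < 0 ⇒ local maximum; R''(-2) = 20 > 0 ⇒ local minimum; R''(3) = -70 < 0 ⇒ local maximum.
So the local minimum value is R(-2) = -46.

-2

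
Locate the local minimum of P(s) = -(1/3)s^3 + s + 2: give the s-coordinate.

-1

Critical points: P'(s) = -s^2 + 1 vanishes at s = -1, 1.
Second-derivative test with P''(s) = -2s: P''(-1) = 2 > 0 ⇒ local minimum; P''(1) = -2 < 0 ⇒ local maximum.
The local minimum is P(-1) = 4/3.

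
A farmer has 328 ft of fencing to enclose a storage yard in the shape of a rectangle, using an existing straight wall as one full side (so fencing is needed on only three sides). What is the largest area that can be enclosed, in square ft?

13448

Let the sides perpendicular to the wall have length x and the parallel side y, so 2x + y = 328 and the area is A = xy = x(328 − 2x).
A'(x) = 328 − 4x = 0 gives x = 82, and A''(x) = −4 < 0 confirms a maximum.
Then y = 328 − 2·82 = 164 and A = 13448.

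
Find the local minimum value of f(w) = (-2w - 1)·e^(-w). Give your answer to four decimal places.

f'(w) = (-2)·e^(-w) + (-2w - 1)·(-1)·e^(-w) = (2w - 1)·e^(-w). Since e^(-w) > 0, the only critical point is w = 1/2.
f''(1/2) has the same sign as 2 > 0, so this is a local minimum.
f(1/2) = (-2)·e^(-1/2) ≈ -1.2131.

-1.2131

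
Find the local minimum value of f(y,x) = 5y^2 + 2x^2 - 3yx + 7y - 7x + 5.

∂f/∂y = 10y - 3x + 7 = 0 and ∂f/∂x = -3y + 4x - 7 = 0, so (y, x) = (-7/31, 49/31).
The Hessian has f_{yy} = 10, f_{xx} = 4, f_{yx} = -3, giving D = 31 > 0 with f_{yy} > 0, so the point is a local minimum.
f(-7/31, 49/31) = -41/31.

-41/31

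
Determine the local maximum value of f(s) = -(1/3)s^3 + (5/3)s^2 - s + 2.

5

f'(s) = -s^2 + (10/3)s - 1. Setting f'(s) = 0 gives s ∈ {1/3, 3}.
f''(s) = -2s + 10/3. f''(1/3) = 8/3 > 0 ⇒ local minimum; f''(3) = -8/3 < 0 ⇒ local maximum.
Thus f has its local maximum at s = 3, with value 5.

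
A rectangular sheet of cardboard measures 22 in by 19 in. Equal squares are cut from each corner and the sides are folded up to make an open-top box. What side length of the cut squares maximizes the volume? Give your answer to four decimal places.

3.3893

With cut size x, the volume is V(x) = x(22 − 2x)(19 − 2x) for 0 < x < 9.5.
V'(x) = 12x^2 − 164x + 418. Setting V'(x) = 0 gives x ≈ 3.3893 (the root in (0, 9.5)).
V''(x) = 24x − 164 is negative there, so this is the maximum; V ≈ 630.5007.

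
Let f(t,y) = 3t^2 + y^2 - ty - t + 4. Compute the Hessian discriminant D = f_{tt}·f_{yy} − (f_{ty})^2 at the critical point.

11

∂f/∂t = 6t - y - 1 = 0 and ∂f/∂y = -t + 2y = 0, so (t, y) = (2/11, 1/11).
The Hessian has f_{tt} = 6, f_{yy} = 2, f_{ty} = -1, giving D = 11 > 0 with f_{tt} > 0, so the point is a local minimum.
D = (6)·(2) − (-1)^2 = 11.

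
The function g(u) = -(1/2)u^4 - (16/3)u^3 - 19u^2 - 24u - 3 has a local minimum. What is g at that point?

Critical points: g'(u) = -2u^3 - 16u^2 - 38u - 24 vanishes at u = -4, -3, -1.
Since g''(u) = -6u^2 - 32u - 38, we get g''(-4) = -6 < 0 ⇒ local maximum; g''(-3) = 4 > 0 ⇒ local minimum; g''(-1) = -12 < 0 ⇒ local maximum.
So the local minimum value is g(-3) = 3/2.

3/2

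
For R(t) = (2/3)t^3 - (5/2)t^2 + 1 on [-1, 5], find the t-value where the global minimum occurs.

R'(t) = 2t^2 - 5t, which vanishes at t = 0 and t = 5/2.
Evaluating at the critical points and endpoints: R(-1) = -13/6, R(0) = 1, R(5/2) = -101/24, R(5) = 131/6.
The minimum over the interval is -101/24, attained at t = 5/2.

5/2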